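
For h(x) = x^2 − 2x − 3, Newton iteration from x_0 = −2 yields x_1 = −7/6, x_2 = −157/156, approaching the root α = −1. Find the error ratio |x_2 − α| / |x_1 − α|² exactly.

3/13

x_1 − α = −7/6 − (−1) = −7/6 + 1 = −1/6, so |x_1 − α| = 1/6.
x_2 − α = −157/156 − (−1) = −157/156 + 1 = −1/156, so |x_2 − α| = 1/156.
|x_1 − α|² = 1/36.
Ratio = (1/156) / (1/36) = 3/13.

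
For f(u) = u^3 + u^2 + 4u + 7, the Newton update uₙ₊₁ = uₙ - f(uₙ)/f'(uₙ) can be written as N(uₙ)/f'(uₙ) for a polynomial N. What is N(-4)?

-119

f'(u) = 3u^2 + 2u + 4.
N(u) = u·f'(u) - f(u) = u·(3u^2 + 2u + 4) - (u^3 + u^2 + 4u + 7) = 2u^3 + u^2 - 7.
N(-4) = -119.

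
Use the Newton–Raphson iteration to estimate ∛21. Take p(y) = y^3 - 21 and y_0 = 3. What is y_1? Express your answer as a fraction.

p'(y) = 3y^2.
p(3) = 6, p'(3) = 27, so y_1 = 3 - 6/27 = 25/9.

25/9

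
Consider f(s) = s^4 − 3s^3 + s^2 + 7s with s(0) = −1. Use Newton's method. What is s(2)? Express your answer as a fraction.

−5275/4448

f'(s) = 4s^3 − 9s^2 + 2s + 7.
f(−1) = −2, f'(−1) = −8, so s(1) = (−1) − (−2)/(−8) = −5/4.
f(−5/4) = 285/256, f'(−5/4) = −139/8, so s(2) = (−5/4) − (285/256)/(−139/8) = −5275/4448.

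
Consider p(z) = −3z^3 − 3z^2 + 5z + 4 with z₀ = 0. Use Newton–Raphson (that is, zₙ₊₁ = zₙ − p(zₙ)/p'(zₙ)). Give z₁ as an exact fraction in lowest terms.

−4/5

p'(z) = −9z^2 − 6z + 5.
p(0) = 4, p'(0) = 5, so z₁ = 0 − 4/5 = −4/5.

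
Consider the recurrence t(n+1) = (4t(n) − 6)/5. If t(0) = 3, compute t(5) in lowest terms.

−9534/3125

t(1) = (4·3 − 6)/5 = 6/5.
t(2) = (4·(6/5) − 6)/5 = −6/25.
t(3) = (4·(−6/25) − 6)/5 = −174/125.
t(4) = (4·(−174/125) − 6)/5 = −1446/625.
t(5) = (4·(−1446/625) − 6)/5 = −9534/3125.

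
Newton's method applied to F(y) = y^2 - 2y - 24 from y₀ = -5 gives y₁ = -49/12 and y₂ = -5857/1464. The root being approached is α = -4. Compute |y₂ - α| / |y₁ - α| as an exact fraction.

1/122

y₁ - α = -49/12 - (-4) = -49/12 + 4 = -1/12, so |y₁ - α| = 1/12.
y₂ - α = -5857/1464 - (-4) = -5857/1464 + 4 = -1/1464, so |y₂ - α| = 1/1464.
Ratio = (1/1464) / (1/12) = 1/122.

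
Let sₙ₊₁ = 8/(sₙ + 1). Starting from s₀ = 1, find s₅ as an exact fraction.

424/157

s₁ = 8/(1 + 1) = 4.
s₂ = 8/(4 + 1) = 8/5.
s₃ = 8/(8/5 + 1) = 40/13.
s₄ = 8/(40/13 + 1) = 104/53.
s₅ = 8/(104/53 + 1) = 424/157.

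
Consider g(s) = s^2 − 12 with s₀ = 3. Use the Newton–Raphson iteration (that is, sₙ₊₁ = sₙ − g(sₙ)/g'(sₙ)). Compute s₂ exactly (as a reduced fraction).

97/28

g'(s) = 2s.
g(3) = −3, g'(3) = 6, so s₁ = 3 − (−3)/6 = 7/2.
g(7/2) = 1/4, g'(7/2) = 7, so s₂ = (7/2) − (1/4)/7 = 97/28.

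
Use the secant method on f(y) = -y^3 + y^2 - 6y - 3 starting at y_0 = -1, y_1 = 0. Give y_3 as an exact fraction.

-64/139

f(-1) = 5, f(0) = -3. y_2 = 0 - (-3)·(0 - (-1))/((-3) - 5) = -3/8.
f(0) = -3, f(-3/8) = -285/512. y_3 = (-3/8) - (-285/512)·((-3/8) - 0)/((-285/512) - (-3)) = -64/139.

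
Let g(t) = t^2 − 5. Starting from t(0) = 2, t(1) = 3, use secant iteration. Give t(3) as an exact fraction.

g(2) = −1, g(3) = 4. t(2) = 3 − 4·(3 − 2)/(4 − (−1)) = 11/5.
g(3) = 4, g(11/5) = −4/25. t(3) = (11/5) − (−4/25)·((11/5) − 3)/((−4/25) − 4) = 29/13.

29/13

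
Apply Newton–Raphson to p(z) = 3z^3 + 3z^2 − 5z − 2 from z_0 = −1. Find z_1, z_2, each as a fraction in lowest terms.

p'(z) = 9z^2 + 6z − 5.
p(−1) = 3, p'(−1) = −2, so z_1 = (−1) − 3/(−2) = 1/2.
p(1/2) = −27/8, p'(1/2) = 1/4, so z_2 = (1/2) − (−27/8)/(1/4) = 14.

z_1 = 1/2, z_2 = 14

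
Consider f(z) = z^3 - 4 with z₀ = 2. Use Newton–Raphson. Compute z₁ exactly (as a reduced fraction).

5/3

f'(z) = 3z^2.
f(2) = 4, f'(2) = 12, so z₁ = 2 - 4/12 = 5/3.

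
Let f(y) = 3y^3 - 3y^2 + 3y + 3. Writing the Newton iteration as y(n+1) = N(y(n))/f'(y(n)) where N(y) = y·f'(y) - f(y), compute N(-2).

-63

f'(y) = 9y^2 - 6y + 3.
N(y) = y·f'(y) - f(y) = y·(9y^2 - 6y + 3) - (3y^3 - 3y^2 + 3y + 3) = 6y^3 - 3y^2 - 3.
N(-2) = -63.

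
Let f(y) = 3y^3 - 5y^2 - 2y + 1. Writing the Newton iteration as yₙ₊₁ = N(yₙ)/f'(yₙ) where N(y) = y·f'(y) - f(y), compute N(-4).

-465

f'(y) = 9y^2 - 10y - 2.
N(y) = y·f'(y) - f(y) = y·(9y^2 - 10y - 2) - (3y^3 - 5y^2 - 2y + 1) = 6y^3 - 5y^2 - 1.
N(-4) = -465.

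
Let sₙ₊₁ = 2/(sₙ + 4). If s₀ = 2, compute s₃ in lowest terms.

13/29

s₁ = 2/(2 + 4) = 1/3.
s₂ = 2/(1/3 + 4) = 6/13.
s₃ = 2/(6/13 + 4) = 13/29.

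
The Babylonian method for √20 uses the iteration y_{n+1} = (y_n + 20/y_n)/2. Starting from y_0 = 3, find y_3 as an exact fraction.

4858801/1086456

y_1 = (3 + 20/3)/2 = 29/6.
y_2 = (29/6 + 20/(29/6))/2 = 1561/348.
y_3 = (1561/348 + 20/(1561/348))/2 = 4858801/1086456.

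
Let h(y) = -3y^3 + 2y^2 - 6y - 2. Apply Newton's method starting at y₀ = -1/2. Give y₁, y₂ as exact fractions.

h'(y) = -9y^2 + 4y - 6.
h(-1/2) = 15/8, h'(-1/2) = -41/4, so y₁ = (-1/2) - (15/8)/(-41/4) = -13/41.
h(-13/41) = 13725/68921, h'(-13/41) = -13739/1681, so y₂ = (-13/41) - (13725/68921)/(-13739/1681) = -164882/563299.

y₁ = -13/41, y₂ = -164882/563299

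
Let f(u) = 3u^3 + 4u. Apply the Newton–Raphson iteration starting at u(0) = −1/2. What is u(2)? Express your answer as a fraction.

f'(u) = 9u^2 + 4.
f(−1/2) = −19/8, f'(−1/2) = 25/4, so u(1) = (−1/2) − (−19/8)/(25/4) = −3/25.
f(−3/25) = −7581/15625, f'(−3/25) = 2581/625, so u(2) = (−3/25) − (−7581/15625)/(2581/625) = −162/64525.

−162/64525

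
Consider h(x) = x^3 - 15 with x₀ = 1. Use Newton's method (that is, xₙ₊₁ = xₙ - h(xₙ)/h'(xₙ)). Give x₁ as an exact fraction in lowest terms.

h'(x) = 3x^2.
h(1) = -14, h'(1) = 3, so x₁ = 1 - (-14)/3 = 17/3.

17/3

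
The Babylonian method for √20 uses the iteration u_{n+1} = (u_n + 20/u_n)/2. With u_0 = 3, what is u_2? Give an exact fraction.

1561/348

u_1 = (3 + 20/3)/2 = 29/6.
u_2 = (29/6 + 20/(29/6))/2 = 1561/348.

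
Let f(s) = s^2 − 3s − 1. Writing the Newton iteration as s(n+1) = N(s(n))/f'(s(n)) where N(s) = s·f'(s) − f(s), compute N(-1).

f'(s) = 2s − 3.
N(s) = s·f'(s) − f(s) = s·(2s − 3) − (s^2 − 3s − 1) = s^2 + 1.
N(-1) = 2.

2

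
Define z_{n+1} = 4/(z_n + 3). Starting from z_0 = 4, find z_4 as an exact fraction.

412/409

z_1 = 4/(4 + 3) = 4/7.
z_2 = 4/(4/7 + 3) = 28/25.
z_3 = 4/(28/25 + 3) = 100/103.
z_4 = 4/(100/103 + 3) = 412/409.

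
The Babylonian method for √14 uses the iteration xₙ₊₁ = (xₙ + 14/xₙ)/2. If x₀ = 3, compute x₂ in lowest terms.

x₁ = (3 + 14/3)/2 = 23/6.
x₂ = (23/6 + 14/(23/6))/2 = 1033/276.

1033/276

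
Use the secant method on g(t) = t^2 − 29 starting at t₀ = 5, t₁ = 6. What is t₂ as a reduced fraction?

59/11

g(5) = −4, g(6) = 7. t₂ = 6 − 7·(6 − 5)/(7 − (−4)) = 59/11.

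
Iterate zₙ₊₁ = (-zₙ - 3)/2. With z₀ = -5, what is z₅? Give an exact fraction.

z₁ = (-(-5) - 3)/2 = 1.
z₂ = (-1 - 3)/2 = -2.
z₃ = (-(-2) - 3)/2 = -1/2.
z₄ = (-(-1/2) - 3)/2 = -5/4.
z₅ = (-(-5/4) - 3)/2 = -7/8.

-7/8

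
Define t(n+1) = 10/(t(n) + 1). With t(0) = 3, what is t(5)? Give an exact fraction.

t(1) = 10/(3 + 1) = 5/2.
t(2) = 10/(5/2 + 1) = 20/7.
t(3) = 10/(20/7 + 1) = 70/27.
t(4) = 10/(70/27 + 1) = 270/97.
t(5) = 10/(270/97 + 1) = 970/367.

970/367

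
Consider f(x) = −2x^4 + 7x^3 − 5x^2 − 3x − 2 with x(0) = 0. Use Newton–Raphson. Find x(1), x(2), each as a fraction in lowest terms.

x(1) = −2/3, x(2) = −30/83

f'(x) = −8x^3 + 21x^2 − 10x − 3.
f(0) = −2, f'(0) = −3, so x(1) = 0 − (−2)/(−3) = −2/3.
f(−2/3) = −380/81, f'(−2/3) = 415/27, so x(2) = (−2/3) − (−380/81)/(415/27) = −30/83.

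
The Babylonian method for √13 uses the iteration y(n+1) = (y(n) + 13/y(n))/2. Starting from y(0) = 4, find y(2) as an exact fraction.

y(1) = (4 + 13/4)/2 = 29/8.
y(2) = (29/8 + 13/(29/8))/2 = 1673/464.

1673/464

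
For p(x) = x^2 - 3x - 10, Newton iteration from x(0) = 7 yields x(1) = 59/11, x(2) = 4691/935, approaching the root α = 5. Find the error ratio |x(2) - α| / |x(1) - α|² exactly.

x(1) - α = 59/11 - 5 = 4/11, so |x(1) - α| = 4/11.
x(2) - α = 4691/935 - 5 = 16/935, so |x(2) - α| = 16/935.
|x(1) - α|² = 16/121.
Ratio = (16/935) / (16/121) = 11/85.

11/85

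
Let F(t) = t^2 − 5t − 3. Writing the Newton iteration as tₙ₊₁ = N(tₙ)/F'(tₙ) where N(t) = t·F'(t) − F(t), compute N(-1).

F'(t) = 2t − 5.
N(t) = t·F'(t) − F(t) = t·(2t − 5) − (t^2 − 5t − 3) = t^2 + 3.
N(-1) = 4.

4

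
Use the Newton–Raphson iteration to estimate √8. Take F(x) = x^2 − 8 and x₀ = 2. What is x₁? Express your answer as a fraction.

3

F'(x) = 2x.
F(2) = −4, F'(2) = 4, so x₁ = 2 − (−4)/4 = 3.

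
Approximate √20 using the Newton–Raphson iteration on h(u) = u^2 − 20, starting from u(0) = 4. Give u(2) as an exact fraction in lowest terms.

h'(u) = 2u.
h(4) = −4, h'(4) = 8, so u(1) = 4 − (−4)/8 = 9/2.
h(9/2) = 1/4, h'(9/2) = 9, so u(2) = (9/2) − (1/4)/9 = 161/36.

161/36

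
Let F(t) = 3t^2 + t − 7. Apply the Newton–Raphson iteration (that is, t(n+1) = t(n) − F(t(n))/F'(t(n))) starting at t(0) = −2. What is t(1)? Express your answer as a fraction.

F'(t) = 6t + 1.
F(−2) = 3, F'(−2) = −11, so t(1) = (−2) − 3/(−11) = −19/11.

−19/11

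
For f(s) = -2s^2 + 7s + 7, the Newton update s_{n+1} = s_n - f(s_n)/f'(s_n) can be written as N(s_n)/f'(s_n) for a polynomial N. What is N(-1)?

f'(s) = -4s + 7.
N(s) = s·f'(s) - f(s) = s·(-4s + 7) - (-2s^2 + 7s + 7) = -2s^2 - 7.
N(-1) = -9.

-9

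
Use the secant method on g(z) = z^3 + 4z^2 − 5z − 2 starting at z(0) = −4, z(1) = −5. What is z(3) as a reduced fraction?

g(−4) = 18, g(−5) = −2. z(2) = (−5) − (−2)·((−5) − (−4))/((−2) − 18) = −49/10.
g(−5) = −2, g(−49/10) = 891/1000. z(3) = (−49/10) − (891/1000)·((−49/10) − (−5))/((891/1000) − (−2)) = −14255/2891.

−14255/2891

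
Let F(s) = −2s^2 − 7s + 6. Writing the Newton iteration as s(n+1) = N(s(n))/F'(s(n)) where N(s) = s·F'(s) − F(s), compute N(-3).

−24

F'(s) = −4s − 7.
N(s) = s·F'(s) − F(s) = s·(−4s − 7) − (−2s^2 − 7s + 6) = −2s^2 − 6.
N(-3) = −24.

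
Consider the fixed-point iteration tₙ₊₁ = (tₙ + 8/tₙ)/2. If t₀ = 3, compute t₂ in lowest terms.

577/204

t₁ = (3 + 8/3)/2 = 17/6.
t₂ = (17/6 + 8/(17/6))/2 = 577/204.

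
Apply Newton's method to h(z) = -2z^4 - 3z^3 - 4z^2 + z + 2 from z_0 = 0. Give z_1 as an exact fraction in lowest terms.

h'(z) = -8z^3 - 9z^2 - 8z + 1.
h(0) = 2, h'(0) = 1, so z_1 = 0 - 2/1 = -2.

-2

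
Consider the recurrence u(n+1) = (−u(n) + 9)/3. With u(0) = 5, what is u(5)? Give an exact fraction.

544/243

u(1) = (−5 + 9)/3 = 4/3.
u(2) = (−(4/3) + 9)/3 = 23/9.
u(3) = (−(23/9) + 9)/3 = 58/27.
u(4) = (−(58/27) + 9)/3 = 185/81.
u(5) = (−(185/81) + 9)/3 = 544/243.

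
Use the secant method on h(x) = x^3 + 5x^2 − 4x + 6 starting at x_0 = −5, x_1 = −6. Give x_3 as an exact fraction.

−62358/10649

h(−5) = 26, h(−6) = −6. x_2 = (−6) − (−6)·((−6) − (−5))/((−6) − 26) = −93/16.
h(−6) = −6, h(−93/16) = 7371/4096. x_3 = (−93/16) − (7371/4096)·((−93/16) − (−6))/((7371/4096) − (−6)) = −62358/10649.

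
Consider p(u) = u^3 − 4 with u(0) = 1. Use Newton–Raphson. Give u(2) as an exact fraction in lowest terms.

5/3

p'(u) = 3u^2.
p(1) = −3, p'(1) = 3, so u(1) = 1 − (−3)/3 = 2.
p(2) = 4, p'(2) = 12, so u(2) = 2 − 4/12 = 5/3.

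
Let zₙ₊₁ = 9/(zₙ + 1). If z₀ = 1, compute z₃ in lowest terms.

99/29

z₁ = 9/(1 + 1) = 9/2.
z₂ = 9/(9/2 + 1) = 18/11.
z₃ = 9/(18/11 + 1) = 99/29.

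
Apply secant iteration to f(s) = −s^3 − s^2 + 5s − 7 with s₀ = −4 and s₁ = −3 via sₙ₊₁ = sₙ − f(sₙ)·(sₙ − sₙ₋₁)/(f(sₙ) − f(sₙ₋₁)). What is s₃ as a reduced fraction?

f(−4) = 21, f(−3) = −4. s₂ = (−3) − (−4)·((−3) − (−4))/((−4) − 21) = −79/25.
f(−3) = −4, f(−79/25) = −19236/15625. s₃ = (−79/25) − (−19236/15625)·((−79/25) − (−3))/((−19236/15625) − (−4)) = −8737/2704.

−8737/2704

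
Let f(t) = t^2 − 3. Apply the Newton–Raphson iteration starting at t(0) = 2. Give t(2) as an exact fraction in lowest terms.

f'(t) = 2t.
f(2) = 1, f'(2) = 4, so t(1) = 2 − 1/4 = 7/4.
f(7/4) = 1/16, f'(7/4) = 7/2, so t(2) = (7/4) − (1/16)/(7/2) = 97/56.

97/56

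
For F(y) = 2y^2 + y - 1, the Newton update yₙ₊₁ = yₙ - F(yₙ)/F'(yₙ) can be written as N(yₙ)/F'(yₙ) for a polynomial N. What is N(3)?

19

F'(y) = 4y + 1.
N(y) = y·F'(y) - F(y) = y·(4y + 1) - (2y^2 + y - 1) = 2y^2 + 1.
N(3) = 19.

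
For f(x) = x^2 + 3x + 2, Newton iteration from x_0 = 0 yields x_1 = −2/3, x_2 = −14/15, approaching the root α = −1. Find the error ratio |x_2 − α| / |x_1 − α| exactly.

x_1 − α = −2/3 − (−1) = −2/3 + 1 = 1/3, so |x_1 − α| = 1/3.
x_2 − α = −14/15 − (−1) = −14/15 + 1 = 1/15, so |x_2 − α| = 1/15.
Ratio = (1/15) / (1/3) = 1/5.

1/5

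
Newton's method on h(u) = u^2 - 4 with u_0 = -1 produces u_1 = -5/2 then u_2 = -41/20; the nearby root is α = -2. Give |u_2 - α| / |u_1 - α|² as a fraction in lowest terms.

1/5

u_1 - α = -5/2 - (-2) = -5/2 + 2 = -1/2, so |u_1 - α| = 1/2.
u_2 - α = -41/20 - (-2) = -41/20 + 2 = -1/20, so |u_2 - α| = 1/20.
|u_1 - α|² = 1/4.
Ratio = (1/20) / (1/4) = 1/5.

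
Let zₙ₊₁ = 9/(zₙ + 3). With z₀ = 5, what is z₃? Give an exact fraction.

33/19

z₁ = 9/(5 + 3) = 9/8.
z₂ = 9/(9/8 + 3) = 24/11.
z₃ = 9/(24/11 + 3) = 33/19.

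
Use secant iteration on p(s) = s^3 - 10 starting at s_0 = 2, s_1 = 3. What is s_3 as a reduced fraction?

p(2) = -2, p(3) = 17. s_2 = 3 - 17·(3 - 2)/(17 - (-2)) = 40/19.
p(3) = 17, p(40/19) = -4590/6859. s_3 = (40/19) - (-4590/6859)·((40/19) - 3)/((-4590/6859) - 17) = 15250/7129.

15250/7129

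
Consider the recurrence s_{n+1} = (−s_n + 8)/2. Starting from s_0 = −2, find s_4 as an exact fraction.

s_1 = (−(−2) + 8)/2 = 5.
s_2 = (−5 + 8)/2 = 3/2.
s_3 = (−(3/2) + 8)/2 = 13/4.
s_4 = (−(13/4) + 8)/2 = 19/8.

19/8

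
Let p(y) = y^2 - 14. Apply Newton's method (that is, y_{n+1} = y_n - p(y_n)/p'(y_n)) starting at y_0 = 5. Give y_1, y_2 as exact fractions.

y_1 = 39/10, y_2 = 2921/780

p'(y) = 2y.
p(5) = 11, p'(5) = 10, so y_1 = 5 - 11/10 = 39/10.
p(39/10) = 121/100, p'(39/10) = 39/5, so y_2 = (39/10) - (121/100)/(39/5) = 2921/780.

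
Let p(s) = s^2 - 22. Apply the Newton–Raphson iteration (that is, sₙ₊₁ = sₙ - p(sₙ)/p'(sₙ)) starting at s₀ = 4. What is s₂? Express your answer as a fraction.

713/152

p'(s) = 2s.
p(4) = -6, p'(4) = 8, so s₁ = 4 - (-6)/8 = 19/4.
p(19/4) = 9/16, p'(19/4) = 19/2, so s₂ = (19/4) - (9/16)/(19/2) = 713/152.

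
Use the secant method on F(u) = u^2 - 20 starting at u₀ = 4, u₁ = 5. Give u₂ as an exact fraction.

40/9

F(4) = -4, F(5) = 5. u₂ = 5 - 5·(5 - 4)/(5 - (-4)) = 40/9.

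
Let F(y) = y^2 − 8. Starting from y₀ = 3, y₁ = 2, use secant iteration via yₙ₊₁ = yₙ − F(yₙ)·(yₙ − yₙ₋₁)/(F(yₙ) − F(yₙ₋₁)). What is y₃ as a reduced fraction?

F(3) = 1, F(2) = −4. y₂ = 2 − (−4)·(2 − 3)/((−4) − 1) = 14/5.
F(2) = −4, F(14/5) = −4/25. y₃ = (14/5) − (−4/25)·((14/5) − 2)/((−4/25) − (−4)) = 17/6.

17/6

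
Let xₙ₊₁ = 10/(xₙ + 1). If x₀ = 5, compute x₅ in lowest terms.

590/249

x₁ = 10/(5 + 1) = 5/3.
x₂ = 10/(5/3 + 1) = 15/4.
x₃ = 10/(15/4 + 1) = 40/19.
x₄ = 10/(40/19 + 1) = 190/59.
x₅ = 10/(190/59 + 1) = 590/249.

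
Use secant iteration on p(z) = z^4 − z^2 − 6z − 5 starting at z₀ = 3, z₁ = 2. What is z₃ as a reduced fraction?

8408266/3810473

p(3) = 49, p(2) = −5. z₂ = 2 − (−5)·(2 − 3)/((−5) − 49) = 113/54.
p(2) = −5, p(113/54) = −23462915/8503056. z₃ = (113/54) − (−23462915/8503056)·((113/54) − 2)/((−23462915/8503056) − (−5)) = 8408266/3810473.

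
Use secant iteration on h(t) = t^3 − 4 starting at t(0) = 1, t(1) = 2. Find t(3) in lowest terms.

169/109

h(1) = −3, h(2) = 4. t(2) = 2 − 4·(2 − 1)/(4 − (−3)) = 10/7.
h(2) = 4, h(10/7) = −372/343. t(3) = (10/7) − (−372/343)·((10/7) − 2)/((−372/343) − 4) = 169/109.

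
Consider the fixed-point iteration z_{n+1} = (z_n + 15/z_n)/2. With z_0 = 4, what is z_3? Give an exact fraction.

7380481/1905632

z_1 = (4 + 15/4)/2 = 31/8.
z_2 = (31/8 + 15/(31/8))/2 = 1921/496.
z_3 = (1921/496 + 15/(1921/496))/2 = 7380481/1905632.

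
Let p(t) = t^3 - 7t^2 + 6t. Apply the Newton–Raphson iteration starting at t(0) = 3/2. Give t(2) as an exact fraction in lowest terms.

p'(t) = 3t^2 - 14t + 6.
p(3/2) = -27/8, p'(3/2) = -33/4, so t(1) = (3/2) - (-27/8)/(-33/4) = 12/11.
p(12/11) = -648/1331, p'(12/11) = -690/121, so t(2) = (12/11) - (-648/1331)/(-690/121) = 1272/1265.

1272/1265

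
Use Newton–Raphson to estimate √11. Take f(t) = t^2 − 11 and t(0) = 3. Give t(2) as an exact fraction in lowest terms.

f'(t) = 2t.
f(3) = −2, f'(3) = 6, so t(1) = 3 − (−2)/6 = 10/3.
f(10/3) = 1/9, f'(10/3) = 20/3, so t(2) = (10/3) − (1/9)/(20/3) = 199/60.

199/60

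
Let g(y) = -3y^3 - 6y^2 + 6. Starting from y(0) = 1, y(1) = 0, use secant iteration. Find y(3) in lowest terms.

9/8

g(1) = -3, g(0) = 6. y(2) = 0 - 6·(0 - 1)/(6 - (-3)) = 2/3.
g(0) = 6, g(2/3) = 22/9. y(3) = (2/3) - (22/9)·((2/3) - 0)/((22/9) - 6) = 9/8.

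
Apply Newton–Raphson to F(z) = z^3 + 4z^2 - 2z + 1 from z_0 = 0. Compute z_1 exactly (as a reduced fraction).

1/2

F'(z) = 3z^2 + 8z - 2.
F(0) = 1, F'(0) = -2, so z_1 = 0 - 1/(-2) = 1/2.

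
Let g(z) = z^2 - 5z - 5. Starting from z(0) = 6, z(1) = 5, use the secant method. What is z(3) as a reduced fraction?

41/7

g(6) = 1, g(5) = -5. z(2) = 5 - (-5)·(5 - 6)/((-5) - 1) = 35/6.
g(5) = -5, g(35/6) = -5/36. z(3) = (35/6) - (-5/36)·((35/6) - 5)/((-5/36) - (-5)) = 41/7.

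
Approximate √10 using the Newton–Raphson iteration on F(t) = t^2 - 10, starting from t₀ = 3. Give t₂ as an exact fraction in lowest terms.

721/228

F'(t) = 2t.
F(3) = -1, F'(3) = 6, so t₁ = 3 - (-1)/6 = 19/6.
F(19/6) = 1/36, F'(19/6) = 19/3, so t₂ = (19/6) - (1/36)/(19/3) = 721/228.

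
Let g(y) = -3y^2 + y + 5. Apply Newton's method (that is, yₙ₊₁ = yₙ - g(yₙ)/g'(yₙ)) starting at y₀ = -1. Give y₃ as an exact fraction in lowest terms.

g'(y) = -6y + 1.
g(-1) = 1, g'(-1) = 7, so y₁ = (-1) - 1/7 = -8/7.
g(-8/7) = -3/49, g'(-8/7) = 55/7, so y₂ = (-8/7) - (-3/49)/(55/7) = -437/385.
g(-437/385) = -27/148225, g'(-437/385) = 3007/385, so y₃ = (-437/385) - (-27/148225)/(3007/385) = -1314032/1157695.

-1314032/1157695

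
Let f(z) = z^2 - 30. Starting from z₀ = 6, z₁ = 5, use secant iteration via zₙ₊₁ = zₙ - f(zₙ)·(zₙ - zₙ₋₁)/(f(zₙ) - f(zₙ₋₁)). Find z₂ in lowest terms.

60/11

f(6) = 6, f(5) = -5. z₂ = 5 - (-5)·(5 - 6)/((-5) - 6) = 60/11.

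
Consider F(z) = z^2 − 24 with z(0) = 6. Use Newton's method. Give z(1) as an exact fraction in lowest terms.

F'(z) = 2z.
F(6) = 12, F'(6) = 12, so z(1) = 6 − 12/12 = 5.

5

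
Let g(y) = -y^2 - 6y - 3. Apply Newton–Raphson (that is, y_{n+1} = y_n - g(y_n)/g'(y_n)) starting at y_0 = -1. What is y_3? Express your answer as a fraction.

g'(y) = -2y - 6.
g(-1) = 2, g'(-1) = -4, so y_1 = (-1) - 2/(-4) = -1/2.
g(-1/2) = -1/4, g'(-1/2) = -5, so y_2 = (-1/2) - (-1/4)/(-5) = -11/20.
g(-11/20) = -1/400, g'(-11/20) = -49/10, so y_3 = (-11/20) - (-1/400)/(-49/10) = -1079/1960.

-1079/1960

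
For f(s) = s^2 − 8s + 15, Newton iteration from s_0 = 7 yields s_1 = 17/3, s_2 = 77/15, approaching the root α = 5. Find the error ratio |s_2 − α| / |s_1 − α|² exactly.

s_1 − α = 17/3 − 5 = 2/3, so |s_1 − α| = 2/3.
s_2 − α = 77/15 − 5 = 2/15, so |s_2 − α| = 2/15.
|s_1 − α|² = 4/9.
Ratio = (2/15) / (4/9) = 3/10.

3/10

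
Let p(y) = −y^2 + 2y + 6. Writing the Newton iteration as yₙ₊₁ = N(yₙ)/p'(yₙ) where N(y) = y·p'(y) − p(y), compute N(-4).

−22

p'(y) = −2y + 2.
N(y) = y·p'(y) − p(y) = y·(−2y + 2) − (−y^2 + 2y + 6) = −y^2 − 6.
N(-4) = −22.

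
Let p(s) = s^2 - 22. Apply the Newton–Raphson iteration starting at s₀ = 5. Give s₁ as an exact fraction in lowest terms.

47/10

p'(s) = 2s.
p(5) = 3, p'(5) = 10, so s₁ = 5 - 3/10 = 47/10.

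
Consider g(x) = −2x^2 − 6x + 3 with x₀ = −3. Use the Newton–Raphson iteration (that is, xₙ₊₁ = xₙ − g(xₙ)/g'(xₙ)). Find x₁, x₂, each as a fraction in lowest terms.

g'(x) = −4x − 6.
g(−3) = 3, g'(−3) = 6, so x₁ = (−3) − 3/6 = −7/2.
g(−7/2) = −1/2, g'(−7/2) = 8, so x₂ = (−7/2) − (−1/2)/8 = −55/16.

x₁ = −7/2, x₂ = −55/16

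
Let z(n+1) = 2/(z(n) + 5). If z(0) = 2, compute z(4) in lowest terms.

398/1069

z(1) = 2/(2 + 5) = 2/7.
z(2) = 2/(2/7 + 5) = 14/37.
z(3) = 2/(14/37 + 5) = 74/199.
z(4) = 2/(74/199 + 5) = 398/1069.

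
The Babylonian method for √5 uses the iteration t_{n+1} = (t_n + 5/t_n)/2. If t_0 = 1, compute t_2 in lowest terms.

t_1 = (1 + 5/1)/2 = 3.
t_2 = (3 + 5/3)/2 = 7/3.

7/3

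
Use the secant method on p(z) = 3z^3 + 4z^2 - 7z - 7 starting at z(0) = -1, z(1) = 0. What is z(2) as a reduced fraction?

p(-1) = 1, p(0) = -7. z(2) = 0 - (-7)·(0 - (-1))/((-7) - 1) = -7/8.

-7/8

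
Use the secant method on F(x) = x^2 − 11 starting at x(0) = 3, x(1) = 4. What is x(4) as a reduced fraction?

F(3) = −2, F(4) = 5. x(2) = 4 − 5·(4 − 3)/(5 − (−2)) = 23/7.
F(4) = 5, F(23/7) = −10/49. x(3) = (23/7) − (−10/49)·((23/7) − 4)/((−10/49) − 5) = 169/51.
F(23/7) = −10/49, F(169/51) = −50/2601. x(4) = (169/51) − (−50/2601)·((169/51) − (23/7))/((−50/2601) − (−10/49)) = 3907/1178.

3907/1178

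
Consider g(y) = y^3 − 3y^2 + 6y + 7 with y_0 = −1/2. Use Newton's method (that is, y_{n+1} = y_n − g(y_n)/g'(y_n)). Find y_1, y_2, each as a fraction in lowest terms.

g'(y) = 3y^2 − 6y + 6.
g(−1/2) = 25/8, g'(−1/2) = 39/4, so y_1 = (−1/2) − (25/8)/(39/4) = −32/39.
g(−32/39) = −29375/59319, g'(−32/39) = 6562/507, so y_2 = (−32/39) − (−29375/59319)/(6562/507) = −600577/767754.

y_1 = −32/39, y_2 = −600577/767754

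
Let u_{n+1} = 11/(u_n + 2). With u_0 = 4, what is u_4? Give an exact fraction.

1232/477

u_1 = 11/(4 + 2) = 11/6.
u_2 = 11/(11/6 + 2) = 66/23.
u_3 = 11/(66/23 + 2) = 253/112.
u_4 = 11/(253/112 + 2) = 1232/477.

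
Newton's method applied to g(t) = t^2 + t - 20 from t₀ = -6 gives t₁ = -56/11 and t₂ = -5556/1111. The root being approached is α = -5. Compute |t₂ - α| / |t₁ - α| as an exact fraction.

t₁ - α = -56/11 - (-5) = -56/11 + 5 = -1/11, so |t₁ - α| = 1/11.
t₂ - α = -5556/1111 - (-5) = -5556/1111 + 5 = -1/1111, so |t₂ - α| = 1/1111.
Ratio = (1/1111) / (1/11) = 1/101.

1/101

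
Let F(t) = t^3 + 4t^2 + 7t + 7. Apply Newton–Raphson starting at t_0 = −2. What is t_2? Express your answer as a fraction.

−41/18

F'(t) = 3t^2 + 8t + 7.
F(−2) = 1, F'(−2) = 3, so t_1 = (−2) − 1/3 = −7/3.
F(−7/3) = −7/27, F'(−7/3) = 14/3, so t_2 = (−7/3) − (−7/27)/(14/3) = −41/18.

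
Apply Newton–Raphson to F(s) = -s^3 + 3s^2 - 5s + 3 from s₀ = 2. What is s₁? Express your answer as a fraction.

7/5

F'(s) = -3s^2 + 6s - 5.
F(2) = -3, F'(2) = -5, so s₁ = 2 - (-3)/(-5) = 7/5.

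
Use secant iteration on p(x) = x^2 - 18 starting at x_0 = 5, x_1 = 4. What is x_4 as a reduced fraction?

p(5) = 7, p(4) = -2. x_2 = 4 - (-2)·(4 - 5)/((-2) - 7) = 38/9.
p(4) = -2, p(38/9) = -14/81. x_3 = (38/9) - (-14/81)·((38/9) - 4)/((-14/81) - (-2)) = 157/37.
p(38/9) = -14/81, p(157/37) = 7/1369. x_4 = (157/37) - (7/1369)·((157/37) - (38/9))/((7/1369) - (-14/81)) = 11960/2819.

11960/2819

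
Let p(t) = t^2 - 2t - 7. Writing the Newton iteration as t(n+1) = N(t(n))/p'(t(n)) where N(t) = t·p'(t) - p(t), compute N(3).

16

p'(t) = 2t - 2.
N(t) = t·p'(t) - p(t) = t·(2t - 2) - (t^2 - 2t - 7) = t^2 + 7.
N(3) = 16.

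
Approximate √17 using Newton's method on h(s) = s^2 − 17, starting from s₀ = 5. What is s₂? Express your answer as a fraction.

433/105

h'(s) = 2s.
h(5) = 8, h'(5) = 10, so s₁ = 5 − 8/10 = 21/5.
h(21/5) = 16/25, h'(21/5) = 42/5, so s₂ = (21/5) − (16/25)/(42/5) = 433/105.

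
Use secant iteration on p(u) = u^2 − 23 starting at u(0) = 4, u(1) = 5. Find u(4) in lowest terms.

18181/3791

p(4) = −7, p(5) = 2. u(2) = 5 − 2·(5 − 4)/(2 − (−7)) = 43/9.
p(5) = 2, p(43/9) = −14/81. u(3) = (43/9) − (−14/81)·((43/9) − 5)/((−14/81) − 2) = 211/44.
p(43/9) = −14/81, p(211/44) = −7/1936. u(4) = (211/44) − (−7/1936)·((211/44) − (43/9))/((−7/1936) − (−14/81)) = 18181/3791.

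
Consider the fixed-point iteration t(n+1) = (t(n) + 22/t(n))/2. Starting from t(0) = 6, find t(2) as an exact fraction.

t(1) = (6 + 22/6)/2 = 29/6.
t(2) = (29/6 + 22/(29/6))/2 = 1633/348.

1633/348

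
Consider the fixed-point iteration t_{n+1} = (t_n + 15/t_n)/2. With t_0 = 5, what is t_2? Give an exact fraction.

t_1 = (5 + 15/5)/2 = 4.
t_2 = (4 + 15/4)/2 = 31/8.

31/8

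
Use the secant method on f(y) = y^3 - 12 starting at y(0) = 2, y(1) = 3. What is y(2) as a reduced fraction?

f(2) = -4, f(3) = 15. y(2) = 3 - 15·(3 - 2)/(15 - (-4)) = 42/19.

42/19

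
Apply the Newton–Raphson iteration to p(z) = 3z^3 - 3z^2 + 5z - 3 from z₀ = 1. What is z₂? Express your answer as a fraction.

123/178

p'(z) = 9z^2 - 6z + 5.
p(1) = 2, p'(1) = 8, so z₁ = 1 - 2/8 = 3/4.
p(3/4) = 21/64, p'(3/4) = 89/16, so z₂ = (3/4) - (21/64)/(89/16) = 123/178.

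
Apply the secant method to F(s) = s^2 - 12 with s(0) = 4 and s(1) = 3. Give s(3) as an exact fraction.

52/15

F(4) = 4, F(3) = -3. s(2) = 3 - (-3)·(3 - 4)/((-3) - 4) = 24/7.
F(3) = -3, F(24/7) = -12/49. s(3) = (24/7) - (-12/49)·((24/7) - 3)/((-12/49) - (-3)) = 52/15.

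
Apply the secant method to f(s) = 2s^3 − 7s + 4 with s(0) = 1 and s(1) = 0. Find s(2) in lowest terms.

4/5

f(1) = −1, f(0) = 4. s(2) = 0 − 4·(0 − 1)/(4 − (−1)) = 4/5.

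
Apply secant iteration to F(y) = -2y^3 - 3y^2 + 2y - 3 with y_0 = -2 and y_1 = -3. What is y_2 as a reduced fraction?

-15/7

F(-2) = -3, F(-3) = 18. y_2 = (-3) - 18·((-3) - (-2))/(18 - (-3)) = -15/7.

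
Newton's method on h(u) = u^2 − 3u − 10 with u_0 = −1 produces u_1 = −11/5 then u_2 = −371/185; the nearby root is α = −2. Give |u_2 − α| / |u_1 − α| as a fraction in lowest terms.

1/37

u_1 − α = −11/5 − (−2) = −11/5 + 2 = −1/5, so |u_1 − α| = 1/5.
u_2 − α = −371/185 − (−2) = −371/185 + 2 = −1/185, so |u_2 − α| = 1/185.
Ratio = (1/185) / (1/5) = 1/37.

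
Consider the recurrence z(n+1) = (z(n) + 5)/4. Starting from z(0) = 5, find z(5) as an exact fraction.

855/512

z(1) = (5 + 5)/4 = 5/2.
z(2) = ((5/2) + 5)/4 = 15/8.
z(3) = ((15/8) + 5)/4 = 55/32.
z(4) = ((55/32) + 5)/4 = 215/128.
z(5) = ((215/128) + 5)/4 = 855/512.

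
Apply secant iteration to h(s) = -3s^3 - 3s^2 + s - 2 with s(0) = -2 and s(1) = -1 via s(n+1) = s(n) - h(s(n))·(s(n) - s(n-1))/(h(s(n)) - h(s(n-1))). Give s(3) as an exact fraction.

-830/467

h(-2) = 8, h(-1) = -3. s(2) = (-1) - (-3)·((-1) - (-2))/((-3) - 8) = -14/11.
h(-1) = -3, h(-14/11) = -2592/1331. s(3) = (-14/11) - (-2592/1331)·((-14/11) - (-1))/((-2592/1331) - (-3)) = -830/467.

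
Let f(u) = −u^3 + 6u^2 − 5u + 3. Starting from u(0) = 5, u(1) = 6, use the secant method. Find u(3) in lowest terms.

f(5) = 3, f(6) = −27. u(2) = 6 − (−27)·(6 − 5)/((−27) − 3) = 51/10.
f(6) = −27, f(51/10) = 909/1000. u(3) = (51/10) − (909/1000)·((51/10) − 6)/((909/1000) − (−27)) = 15906/3101.

15906/3101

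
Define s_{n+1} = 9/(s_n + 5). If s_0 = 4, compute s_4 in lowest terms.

117/83

s_1 = 9/(4 + 5) = 1.
s_2 = 9/(1 + 5) = 3/2.
s_3 = 9/(3/2 + 5) = 18/13.
s_4 = 9/(18/13 + 5) = 117/83.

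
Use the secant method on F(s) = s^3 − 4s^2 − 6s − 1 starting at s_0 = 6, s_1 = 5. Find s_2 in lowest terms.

211/41

F(6) = 35, F(5) = −6. s_2 = 5 − (−6)·(5 − 6)/((−6) − 35) = 211/41.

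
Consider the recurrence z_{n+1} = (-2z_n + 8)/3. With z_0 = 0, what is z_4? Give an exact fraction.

104/81

z_1 = (-2·0 + 8)/3 = 8/3.
z_2 = (-2·(8/3) + 8)/3 = 8/9.
z_3 = (-2·(8/9) + 8)/3 = 56/27.
z_4 = (-2·(56/27) + 8)/3 = 104/81.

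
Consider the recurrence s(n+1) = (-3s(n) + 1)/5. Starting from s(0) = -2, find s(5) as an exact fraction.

907/3125

s(1) = (-3·(-2) + 1)/5 = 7/5.
s(2) = (-3·(7/5) + 1)/5 = -16/25.
s(3) = (-3·(-16/25) + 1)/5 = 73/125.
s(4) = (-3·(73/125) + 1)/5 = -94/625.
s(5) = (-3·(-94/625) + 1)/5 = 907/3125.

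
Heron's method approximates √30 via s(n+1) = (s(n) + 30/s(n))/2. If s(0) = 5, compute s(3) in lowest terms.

s(1) = (5 + 30/5)/2 = 11/2.
s(2) = (11/2 + 30/(11/2))/2 = 241/44.
s(3) = (241/44 + 30/(241/44))/2 = 116161/21208.

116161/21208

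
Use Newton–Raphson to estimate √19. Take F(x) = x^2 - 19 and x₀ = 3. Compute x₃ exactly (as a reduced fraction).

F'(x) = 2x.
F(3) = -10, F'(3) = 6, so x₁ = 3 - (-10)/6 = 14/3.
F(14/3) = 25/9, F'(14/3) = 28/3, so x₂ = (14/3) - (25/9)/(28/3) = 367/84.
F(367/84) = 625/7056, F'(367/84) = 367/42, so x₃ = (367/84) - (625/7056)/(367/42) = 268753/61656.

268753/61656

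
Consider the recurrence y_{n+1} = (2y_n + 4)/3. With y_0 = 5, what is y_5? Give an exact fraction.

1004/243

y_1 = (2·5 + 4)/3 = 14/3.
y_2 = (2·(14/3) + 4)/3 = 40/9.
y_3 = (2·(40/9) + 4)/3 = 116/27.
y_4 = (2·(116/27) + 4)/3 = 340/81.
y_5 = (2·(340/81) + 4)/3 = 1004/243.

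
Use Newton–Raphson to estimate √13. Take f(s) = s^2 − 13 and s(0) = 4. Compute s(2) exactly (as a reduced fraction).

f'(s) = 2s.
f(4) = 3, f'(4) = 8, so s(1) = 4 − 3/8 = 29/8.
f(29/8) = 9/64, f'(29/8) = 29/4, so s(2) = (29/8) − (9/64)/(29/4) = 1673/464.

1673/464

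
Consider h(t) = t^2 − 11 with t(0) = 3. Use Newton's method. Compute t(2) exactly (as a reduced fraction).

199/60

h'(t) = 2t.
h(3) = −2, h'(3) = 6, so t(1) = 3 − (−2)/6 = 10/3.
h(10/3) = 1/9, h'(10/3) = 20/3, so t(2) = (10/3) − (1/9)/(20/3) = 199/60.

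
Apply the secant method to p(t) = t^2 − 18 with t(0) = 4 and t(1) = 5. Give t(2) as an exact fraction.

38/9

p(4) = −2, p(5) = 7. t(2) = 5 − 7·(5 − 4)/(7 − (−2)) = 38/9.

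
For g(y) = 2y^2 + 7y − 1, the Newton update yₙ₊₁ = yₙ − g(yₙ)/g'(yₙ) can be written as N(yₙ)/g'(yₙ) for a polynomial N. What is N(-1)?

3

g'(y) = 4y + 7.
N(y) = y·g'(y) − g(y) = y·(4y + 7) − (2y^2 + 7y − 1) = 2y^2 + 1.
N(-1) = 3.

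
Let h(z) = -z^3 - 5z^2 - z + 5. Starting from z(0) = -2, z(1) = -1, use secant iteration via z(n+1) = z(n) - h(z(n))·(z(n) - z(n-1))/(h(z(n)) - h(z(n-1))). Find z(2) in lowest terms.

-9/7

h(-2) = -5, h(-1) = 2. z(2) = (-1) - 2·((-1) - (-2))/(2 - (-5)) = -9/7.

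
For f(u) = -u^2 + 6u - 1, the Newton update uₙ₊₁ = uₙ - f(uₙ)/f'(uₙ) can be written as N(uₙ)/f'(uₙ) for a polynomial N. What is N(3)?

-8

f'(u) = -2u + 6.
N(u) = u·f'(u) - f(u) = u·(-2u + 6) - (-u^2 + 6u - 1) = -u^2 + 1.
N(3) = -8.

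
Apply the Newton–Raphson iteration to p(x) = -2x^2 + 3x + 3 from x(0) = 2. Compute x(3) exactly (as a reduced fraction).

264053/120785

p'(x) = -4x + 3.
p(2) = 1, p'(2) = -5, so x(1) = 2 - 1/(-5) = 11/5.
p(11/5) = -2/25, p'(11/5) = -29/5, so x(2) = (11/5) - (-2/25)/(-29/5) = 317/145.
p(317/145) = -8/21025, p'(317/145) = -833/145, so x(3) = (317/145) - (-8/21025)/(-833/145) = 264053/120785.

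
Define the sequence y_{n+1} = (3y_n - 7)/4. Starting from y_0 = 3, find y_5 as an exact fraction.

y_1 = (3·3 - 7)/4 = 1/2.
y_2 = (3·(1/2) - 7)/4 = -11/8.
y_3 = (3·(-11/8) - 7)/4 = -89/32.
y_4 = (3·(-89/32) - 7)/4 = -491/128.
y_5 = (3·(-491/128) - 7)/4 = -2369/512.

-2369/512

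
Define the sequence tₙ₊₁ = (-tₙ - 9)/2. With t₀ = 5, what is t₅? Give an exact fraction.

t₁ = (-5 - 9)/2 = -7.
t₂ = (-(-7) - 9)/2 = -1.
t₃ = (-(-1) - 9)/2 = -4.
t₄ = (-(-4) - 9)/2 = -5/2.
t₅ = (-(-5/2) - 9)/2 = -13/4.

-13/4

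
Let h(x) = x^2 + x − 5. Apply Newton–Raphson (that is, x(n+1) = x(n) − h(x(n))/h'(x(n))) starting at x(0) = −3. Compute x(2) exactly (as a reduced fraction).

h'(x) = 2x + 1.
h(−3) = 1, h'(−3) = −5, so x(1) = (−3) − 1/(−5) = −14/5.
h(−14/5) = 1/25, h'(−14/5) = −23/5, so x(2) = (−14/5) − (1/25)/(−23/5) = −321/115.

−321/115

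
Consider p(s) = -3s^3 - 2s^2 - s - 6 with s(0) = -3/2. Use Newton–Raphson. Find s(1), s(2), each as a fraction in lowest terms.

s(1) = -87/61, s(2) = -2194743/1543727

p'(s) = -9s^2 - 4s - 1.
p(-3/2) = 9/8, p'(-3/2) = -61/4, so s(1) = (-3/2) - (9/8)/(-61/4) = -87/61.
p(-87/61) = 13932/226981, p'(-87/61) = -50614/3721, so s(2) = (-87/61) - (13932/226981)/(-50614/3721) = -2194743/1543727.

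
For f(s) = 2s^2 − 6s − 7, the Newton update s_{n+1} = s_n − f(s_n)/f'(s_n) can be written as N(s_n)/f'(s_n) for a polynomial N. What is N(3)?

f'(s) = 4s − 6.
N(s) = s·f'(s) − f(s) = s·(4s − 6) − (2s^2 − 6s − 7) = 2s^2 + 7.
N(3) = 25.

25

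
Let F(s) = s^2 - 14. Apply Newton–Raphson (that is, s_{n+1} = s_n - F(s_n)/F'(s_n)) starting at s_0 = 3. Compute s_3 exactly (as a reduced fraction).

F'(s) = 2s.
F(3) = -5, F'(3) = 6, so s_1 = 3 - (-5)/6 = 23/6.
F(23/6) = 25/36, F'(23/6) = 23/3, so s_2 = (23/6) - (25/36)/(23/3) = 1033/276.
F(1033/276) = 625/76176, F'(1033/276) = 1033/138, so s_3 = (1033/276) - (625/76176)/(1033/138) = 2133553/570216.

2133553/570216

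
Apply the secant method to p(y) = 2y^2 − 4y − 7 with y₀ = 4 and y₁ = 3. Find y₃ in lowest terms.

p(4) = 9, p(3) = −1. y₂ = 3 − (−1)·(3 − 4)/((−1) − 9) = 31/10.
p(3) = −1, p(31/10) = −9/50. y₃ = (31/10) − (−9/50)·((31/10) − 3)/((−9/50) − (−1)) = 128/41.

128/41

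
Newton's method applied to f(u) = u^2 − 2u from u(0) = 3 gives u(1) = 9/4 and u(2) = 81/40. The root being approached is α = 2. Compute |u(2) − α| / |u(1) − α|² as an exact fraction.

u(1) − α = 9/4 − 2 = 1/4, so |u(1) − α| = 1/4.
u(2) − α = 81/40 − 2 = 1/40, so |u(2) − α| = 1/40.
|u(1) − α|² = 1/16.
Ratio = (1/40) / (1/16) = 2/5.

2/5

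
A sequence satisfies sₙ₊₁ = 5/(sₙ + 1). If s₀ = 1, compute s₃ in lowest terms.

s₁ = 5/(1 + 1) = 5/2.
s₂ = 5/(5/2 + 1) = 10/7.
s₃ = 5/(10/7 + 1) = 35/17.

35/17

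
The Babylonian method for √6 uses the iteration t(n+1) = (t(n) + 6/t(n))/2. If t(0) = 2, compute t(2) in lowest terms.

49/20

t(1) = (2 + 6/2)/2 = 5/2.
t(2) = (5/2 + 6/(5/2))/2 = 49/20.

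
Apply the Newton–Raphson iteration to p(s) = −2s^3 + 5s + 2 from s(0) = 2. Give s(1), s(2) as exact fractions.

p'(s) = −6s^2 + 5.
p(2) = −4, p'(2) = −19, so s(1) = 2 − (−4)/(−19) = 34/19.
p(34/19) = −3520/6859, p'(34/19) = −5131/361, so s(2) = (34/19) − (−3520/6859)/(−5131/361) = 170934/97489.

s(1) = 34/19, s(2) = 170934/97489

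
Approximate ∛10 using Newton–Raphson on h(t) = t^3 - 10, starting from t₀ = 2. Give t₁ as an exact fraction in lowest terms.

13/6

h'(t) = 3t^2.
h(2) = -2, h'(2) = 12, so t₁ = 2 - (-2)/12 = 13/6.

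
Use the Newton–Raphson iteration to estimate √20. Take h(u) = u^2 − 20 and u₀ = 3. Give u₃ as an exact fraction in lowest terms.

h'(u) = 2u.
h(3) = −11, h'(3) = 6, so u₁ = 3 − (−11)/6 = 29/6.
h(29/6) = 121/36, h'(29/6) = 29/3, so u₂ = (29/6) − (121/36)/(29/3) = 1561/348.
h(1561/348) = 14641/121104, h'(1561/348) = 1561/174, so u₃ = (1561/348) − (14641/121104)/(1561/174) = 4858801/1086456.

4858801/1086456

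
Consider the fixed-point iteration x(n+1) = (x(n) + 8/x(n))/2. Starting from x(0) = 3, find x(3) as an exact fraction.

x(1) = (3 + 8/3)/2 = 17/6.
x(2) = (17/6 + 8/(17/6))/2 = 577/204.
x(3) = (577/204 + 8/(577/204))/2 = 665857/235416.

665857/235416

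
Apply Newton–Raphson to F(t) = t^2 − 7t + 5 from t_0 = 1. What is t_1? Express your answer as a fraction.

F'(t) = 2t − 7.
F(1) = −1, F'(1) = −5, so t_1 = 1 − (−1)/(−5) = 4/5.

4/5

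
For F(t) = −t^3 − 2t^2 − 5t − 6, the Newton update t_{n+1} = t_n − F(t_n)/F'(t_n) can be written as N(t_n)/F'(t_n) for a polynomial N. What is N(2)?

−18

F'(t) = −3t^2 − 4t − 5.
N(t) = t·F'(t) − F(t) = t·(−3t^2 − 4t − 5) − (−t^3 − 2t^2 − 5t − 6) = −2t^3 − 2t^2 + 6.
N(2) = −18.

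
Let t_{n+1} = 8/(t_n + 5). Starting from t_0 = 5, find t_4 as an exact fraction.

t_1 = 8/(5 + 5) = 4/5.
t_2 = 8/(4/5 + 5) = 40/29.
t_3 = 8/(40/29 + 5) = 232/185.
t_4 = 8/(232/185 + 5) = 1480/1157.

1480/1157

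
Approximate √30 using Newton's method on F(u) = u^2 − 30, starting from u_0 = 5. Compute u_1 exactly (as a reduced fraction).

11/2

F'(u) = 2u.
F(5) = −5, F'(5) = 10, so u_1 = 5 − (−5)/10 = 11/2.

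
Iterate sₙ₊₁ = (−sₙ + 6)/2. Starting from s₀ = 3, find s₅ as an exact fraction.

63/32

s₁ = (−3 + 6)/2 = 3/2.
s₂ = (−(3/2) + 6)/2 = 9/4.
s₃ = (−(9/4) + 6)/2 = 15/8.
s₄ = (−(15/8) + 6)/2 = 33/16.
s₅ = (−(33/16) + 6)/2 = 63/32.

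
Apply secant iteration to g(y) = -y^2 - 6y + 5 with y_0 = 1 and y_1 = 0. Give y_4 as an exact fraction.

910/1227

g(1) = -2, g(0) = 5. y_2 = 0 - 5·(0 - 1)/(5 - (-2)) = 5/7.
g(0) = 5, g(5/7) = 10/49. y_3 = (5/7) - (10/49)·((5/7) - 0)/((10/49) - 5) = 35/47.
g(5/7) = 10/49, g(35/47) = -50/2209. y_4 = (35/47) - (-50/2209)·((35/47) - (5/7))/((-50/2209) - (10/49)) = 910/1227.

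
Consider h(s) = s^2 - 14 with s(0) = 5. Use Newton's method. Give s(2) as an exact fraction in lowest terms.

2921/780

h'(s) = 2s.
h(5) = 11, h'(5) = 10, so s(1) = 5 - 11/10 = 39/10.
h(39/10) = 121/100, h'(39/10) = 39/5, so s(2) = (39/10) - (121/100)/(39/5) = 2921/780.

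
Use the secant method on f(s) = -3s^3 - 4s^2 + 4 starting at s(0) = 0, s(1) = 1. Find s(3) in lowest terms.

f(0) = 4, f(1) = -3. s(2) = 1 - (-3)·(1 - 0)/((-3) - 4) = 4/7.
f(1) = -3, f(4/7) = 732/343. s(3) = (4/7) - (732/343)·((4/7) - 1)/((732/343) - (-3)) = 440/587.

440/587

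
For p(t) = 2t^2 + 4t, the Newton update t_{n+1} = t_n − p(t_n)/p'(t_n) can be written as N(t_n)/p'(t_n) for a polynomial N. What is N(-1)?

p'(t) = 4t + 4.
N(t) = t·p'(t) − p(t) = t·(4t + 4) − (2t^2 + 4t) = 2t^2.
N(-1) = 2.

2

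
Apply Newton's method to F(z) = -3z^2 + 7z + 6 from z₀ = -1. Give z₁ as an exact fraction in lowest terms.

F'(z) = -6z + 7.
F(-1) = -4, F'(-1) = 13, so z₁ = (-1) - (-4)/13 = -9/13.

-9/13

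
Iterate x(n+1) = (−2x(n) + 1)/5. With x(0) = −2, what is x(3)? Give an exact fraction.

7/25

x(1) = (−2·(−2) + 1)/5 = 1.
x(2) = (−2·1 + 1)/5 = −1/5.
x(3) = (−2·(−1/5) + 1)/5 = 7/25.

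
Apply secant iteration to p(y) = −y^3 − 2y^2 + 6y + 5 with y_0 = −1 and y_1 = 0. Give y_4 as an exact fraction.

−29792245/41249459

p(−1) = −2, p(0) = 5. y_2 = 0 − 5·(0 − (−1))/(5 − (−2)) = −5/7.
p(0) = 5, p(−5/7) = 20/343. y_3 = (−5/7) − (20/343)·((−5/7) − 0)/((20/343) − 5) = −245/339.
p(−5/7) = 20/343, p(−245/339) = −133600/38958219. y_4 = (−245/339) − (−133600/38958219)·((−245/339) − (−5/7))/((−133600/38958219) − (20/343)) = −29792245/41249459.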